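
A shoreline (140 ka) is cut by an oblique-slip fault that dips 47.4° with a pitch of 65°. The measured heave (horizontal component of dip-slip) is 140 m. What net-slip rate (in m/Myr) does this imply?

1630 m/Myr

dip-slip = heave / cos(dip) = 140 / cos(47.4°) = 206.8 m
net slip = dip-slip / sin(rake) = 206.8 / sin(65°) = 228.2 m
rate = 228.2 m / 140 ka = 0.00163 m/yr = 1630 m/Myr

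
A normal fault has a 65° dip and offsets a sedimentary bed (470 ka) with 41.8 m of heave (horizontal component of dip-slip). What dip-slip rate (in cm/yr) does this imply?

dip-slip = heave / cos(dip) = 41.8 m / cos(65°) = 98.91 m
rate = 98.91 m / 470 ka = 0.000210 m/yr = 0.0210 cm/yr

0.0210 cm/yr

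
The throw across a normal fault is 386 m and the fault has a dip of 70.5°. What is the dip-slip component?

409 m

dip-slip = throw / sin(dip) = 386 / sin(70.5°) = 409 m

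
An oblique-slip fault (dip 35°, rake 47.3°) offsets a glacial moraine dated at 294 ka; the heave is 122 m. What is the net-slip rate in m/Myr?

dip-slip = heave / cos(dip) = 122 / cos(35°) = 148.9 m
net slip = dip-slip / sin(rake) = 148.9 / sin(47.3°) = 202.7 m
rate = 202.7 m / 294 ka = 0.000689 m/yr = 689 m/Myr

689 m/Myr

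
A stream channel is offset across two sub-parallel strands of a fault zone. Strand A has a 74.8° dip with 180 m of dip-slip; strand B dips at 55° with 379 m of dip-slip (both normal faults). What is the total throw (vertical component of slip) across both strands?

484 m

throw_A = 180 × sin(74.8°) = 173.7 m
throw_B = 379 × sin(55°) = 310.5 m
total = 173.7 + 310.5 = 484 m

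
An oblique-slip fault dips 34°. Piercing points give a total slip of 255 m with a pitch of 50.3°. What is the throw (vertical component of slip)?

110 m

dip-slip = net slip × sin(rake) = 255 m × sin(50.3°) = 196.2 m
throw = dip-slip × sin(dip) = 196.2 × sin(34°) = 110 m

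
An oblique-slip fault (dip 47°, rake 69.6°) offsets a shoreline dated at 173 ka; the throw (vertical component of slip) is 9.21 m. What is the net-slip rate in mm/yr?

dip-slip = throw / sin(dip) = 9.21 / sin(47°) = 12.59 m
net slip = dip-slip / sin(rake) = 12.59 / sin(69.6°) = 13.44 m
rate = 13.44 m / 173 ka = 0.0000777 m/yr = 0.0777 mm/yr

0.0777 mm/yr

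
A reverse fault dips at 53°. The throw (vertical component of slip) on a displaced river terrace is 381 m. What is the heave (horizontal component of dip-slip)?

287 m

heave = throw / tan(dip) = 381 / tan(53°) = 287 m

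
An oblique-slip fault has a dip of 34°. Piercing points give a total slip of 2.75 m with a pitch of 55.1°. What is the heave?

1.87 m

dip-slip = net slip × sin(rake) = 2.75 m × sin(55.1°) = 2.255 m
heave = dip-slip × cos(dip) = 2.255 × cos(34°) = 1.87 m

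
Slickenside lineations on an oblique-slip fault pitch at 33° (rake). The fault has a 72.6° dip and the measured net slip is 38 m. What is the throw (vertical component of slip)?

dip-slip = net slip × sin(rake) = 38 m × sin(33°) = 20.70 m
throw = dip-slip × sin(dip) = 20.70 × sin(72.6°) = 19.7 m

19.7 m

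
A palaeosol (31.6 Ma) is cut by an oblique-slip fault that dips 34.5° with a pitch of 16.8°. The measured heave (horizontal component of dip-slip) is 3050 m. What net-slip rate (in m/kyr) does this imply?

0.405 m/kyr

dip-slip = heave / cos(dip) = 3050 / cos(34.5°) = 3701 m
net slip = dip-slip / sin(rake) = 3701 / sin(16.8°) = 12800 m
rate = 12800 m / 31.6 Ma = 0.000405 m/yr = 0.405 m/kyr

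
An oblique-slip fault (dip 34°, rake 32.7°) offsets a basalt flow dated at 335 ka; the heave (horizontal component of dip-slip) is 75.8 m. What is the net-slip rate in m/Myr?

505 m/Myr

dip-slip = heave / cos(dip) = 75.8 / cos(34°) = 91.43 m
net slip = dip-slip / sin(rake) = 91.43 / sin(32.7°) = 169.2 m
rate = 169.2 m / 335 ka = 0.000505 m/yr = 505 m/Myr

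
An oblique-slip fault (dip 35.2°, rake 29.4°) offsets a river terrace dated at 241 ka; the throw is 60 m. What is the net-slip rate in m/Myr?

dip-slip = throw / sin(dip) = 60 / sin(35.2°) = 104.1 m
net slip = dip-slip / sin(rake) = 104.1 / sin(29.4°) = 212 m
rate = 212 m / 241 ka = 0.000880 m/yr = 880 m/Myr

880 m/Myr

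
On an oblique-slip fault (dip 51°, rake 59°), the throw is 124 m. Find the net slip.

dip-slip = throw / sin(dip) = 124 / sin(51°) = 159.6 m
net slip = dip-slip / sin(rake) = 159.6 / sin(59°) = 186 m

186 m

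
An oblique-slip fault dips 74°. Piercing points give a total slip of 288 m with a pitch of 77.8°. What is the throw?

271 m

dip-slip = net slip × sin(rake) = 288 m × sin(77.8°) = 281.5 m
throw = dip-slip × sin(dip) = 281.5 × sin(74°) = 271 m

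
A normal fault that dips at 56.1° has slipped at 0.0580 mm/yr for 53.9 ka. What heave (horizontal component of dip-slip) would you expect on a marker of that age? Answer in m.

dip-slip = rate × time = 0.0580 mm/yr × 53.9 ka = 3.126 m
heave = dip-slip × cos(dip) = 3.126 × cos(56.1°) = 1.74 m

1.74 m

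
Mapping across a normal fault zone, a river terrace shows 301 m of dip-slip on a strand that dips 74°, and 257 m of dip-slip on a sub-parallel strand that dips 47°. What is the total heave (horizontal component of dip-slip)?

heave_A = 301 × cos(74°) = 82.97 m
heave_B = 257 × cos(47°) = 175.3 m
total = 82.97 + 175.3 = 258 m

258 m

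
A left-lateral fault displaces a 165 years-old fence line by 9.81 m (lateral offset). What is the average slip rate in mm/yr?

rate = 9.81 m / 165 years = 0.0595 m/yr = 59.5 mm/yr

59.5 mm/yr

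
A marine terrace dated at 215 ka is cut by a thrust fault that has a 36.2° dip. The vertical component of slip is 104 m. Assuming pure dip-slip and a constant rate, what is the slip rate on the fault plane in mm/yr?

0.819 mm/yr

dip-slip = throw / sin(dip) = 104 m / sin(36.2°) = 176.1 m
rate = 176.1 m / 215 ka = 0.000819 m/yr = 0.819 mm/yr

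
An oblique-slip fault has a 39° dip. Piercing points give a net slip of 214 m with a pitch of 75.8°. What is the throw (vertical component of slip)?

dip-slip = net slip × sin(rake) = 214 m × sin(75.8°) = 207.5 m
throw = dip-slip × sin(dip) = 207.5 × sin(39°) = 131 m

131 m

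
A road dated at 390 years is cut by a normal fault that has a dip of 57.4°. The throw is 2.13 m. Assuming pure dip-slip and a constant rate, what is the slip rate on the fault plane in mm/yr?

6.48 mm/yr

dip-slip = throw / sin(dip) = 2.13 m / sin(57.4°) = 2.528 m
rate = 2.528 m / 390 years = 0.00648 m/yr = 6.48 mm/yr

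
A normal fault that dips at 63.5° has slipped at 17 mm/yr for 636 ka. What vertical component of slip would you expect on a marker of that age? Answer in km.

9.68 km

dip-slip = rate × time = 17 mm/yr × 636 ka = 10810 m
throw = dip-slip × sin(dip) = 10810 × sin(63.5°) = 9680 m = 9.68 km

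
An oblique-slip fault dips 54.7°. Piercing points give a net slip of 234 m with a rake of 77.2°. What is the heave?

132 m

dip-slip = net slip × sin(rake) = 234 m × sin(77.2°) = 228.2 m
heave = dip-slip × cos(dip) = 228.2 × cos(54.7°) = 132 m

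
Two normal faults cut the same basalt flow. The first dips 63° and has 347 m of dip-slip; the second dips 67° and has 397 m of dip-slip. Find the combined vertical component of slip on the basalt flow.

throw_A = 347 × sin(63°) = 309.2 m
throw_B = 397 × sin(67°) = 365.4 m
total = 309.2 + 365.4 = 675 m

675 m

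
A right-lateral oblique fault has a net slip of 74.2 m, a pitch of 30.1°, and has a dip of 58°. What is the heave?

dip-slip = net slip × sin(rake) = 74.2 m × sin(30.1°) = 37.21 m
heave = dip-slip × cos(dip) = 37.21 × cos(58°) = 19.7 m

19.7 m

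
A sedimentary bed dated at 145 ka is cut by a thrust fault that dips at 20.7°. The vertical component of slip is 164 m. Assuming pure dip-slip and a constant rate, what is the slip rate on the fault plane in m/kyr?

dip-slip = throw / sin(dip) = 164 m / sin(20.7°) = 464 m
rate = 464 m / 145 ka = 0.00320 m/yr = 3.20 m/kyr

3.20 m/kyr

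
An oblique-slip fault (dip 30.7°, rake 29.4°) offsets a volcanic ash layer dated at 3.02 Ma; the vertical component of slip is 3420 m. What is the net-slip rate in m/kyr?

dip-slip = throw / sin(dip) = 3420 / sin(30.7°) = 6699 m
net slip = dip-slip / sin(rake) = 6699 / sin(29.4°) = 13650 m
rate = 13650 m / 3.02 Ma = 0.00452 m/yr = 4.52 m/kyr

4.52 m/kyr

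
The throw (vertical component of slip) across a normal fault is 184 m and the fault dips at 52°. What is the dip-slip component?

dip-slip = throw / sin(dip) = 184 / sin(52°) = 233 m

233 m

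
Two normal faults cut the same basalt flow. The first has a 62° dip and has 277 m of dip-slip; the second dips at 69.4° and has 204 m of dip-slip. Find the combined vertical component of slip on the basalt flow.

throw_A = 277 × sin(62°) = 244.6 m
throw_B = 204 × sin(69.4°) = 191 m
total = 244.6 + 191 = 436 m

436 m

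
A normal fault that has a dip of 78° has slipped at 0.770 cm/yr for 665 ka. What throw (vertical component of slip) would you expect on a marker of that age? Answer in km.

5.01 km

dip-slip = rate × time = 0.770 cm/yr × 665 ka = 5120 m
throw = dip-slip × sin(dip) = 5120 × sin(78°) = 5010 m = 5.01 km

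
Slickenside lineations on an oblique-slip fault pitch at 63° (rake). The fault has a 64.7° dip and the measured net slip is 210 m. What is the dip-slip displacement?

187 m

dip-slip = net slip × sin(rake) = 210 m × sin(63°) = 187 m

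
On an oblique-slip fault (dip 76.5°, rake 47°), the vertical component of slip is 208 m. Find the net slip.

292 m

dip-slip = throw / sin(dip) = 208 / sin(76.5°) = 213.9 m
net slip = dip-slip / sin(rake) = 213.9 / sin(47°) = 292 m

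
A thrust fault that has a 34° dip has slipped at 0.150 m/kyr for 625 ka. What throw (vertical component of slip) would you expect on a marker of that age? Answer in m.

52.4 m

dip-slip = rate × time = 0.150 m/kyr × 625 ka = 93.75 m
throw = dip-slip × sin(dip) = 93.75 × sin(34°) = 52.4 m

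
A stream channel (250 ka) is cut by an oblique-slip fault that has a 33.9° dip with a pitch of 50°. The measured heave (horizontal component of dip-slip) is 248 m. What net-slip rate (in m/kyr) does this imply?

dip-slip = heave / cos(dip) = 248 / cos(33.9°) = 298.8 m
net slip = dip-slip / sin(rake) = 298.8 / sin(50°) = 390 m
rate = 390 m / 250 ka = 0.00156 m/yr = 1.56 m/kyr

1.56 m/kyr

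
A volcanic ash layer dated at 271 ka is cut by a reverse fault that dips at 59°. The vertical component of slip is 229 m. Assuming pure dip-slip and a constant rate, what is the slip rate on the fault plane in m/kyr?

dip-slip = throw / sin(dip) = 229 m / sin(59°) = 267.2 m
rate = 267.2 m / 271 ka = 0.000986 m/yr = 0.986 m/kyr

0.986 m/kyr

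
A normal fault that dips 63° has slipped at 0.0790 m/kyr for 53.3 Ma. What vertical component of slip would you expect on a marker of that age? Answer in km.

3.75 km

dip-slip = rate × time = 0.0790 m/kyr × 53.3 Ma = 4211 m
throw = dip-slip × sin(dip) = 4211 × sin(63°) = 3750 m = 3.75 km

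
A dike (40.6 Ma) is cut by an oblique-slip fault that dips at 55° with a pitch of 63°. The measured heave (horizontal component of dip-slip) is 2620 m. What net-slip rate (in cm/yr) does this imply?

0.0126 cm/yr

dip-slip = heave / cos(dip) = 2620 / cos(55°) = 4568 m
net slip = dip-slip / sin(rake) = 4568 / sin(63°) = 5127 m
rate = 5127 m / 40.6 Ma = 0.000126 m/yr = 0.0126 cm/yr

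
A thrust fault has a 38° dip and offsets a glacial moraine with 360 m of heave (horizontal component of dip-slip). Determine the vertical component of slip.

throw = heave × tan(dip) = 360 × tan(38°) = 281 m

281 m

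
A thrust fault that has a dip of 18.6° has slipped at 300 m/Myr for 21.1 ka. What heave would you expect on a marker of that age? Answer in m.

6 m

dip-slip = rate × time = 300 m/Myr × 21.1 ka = 6.330 m
heave = dip-slip × cos(dip) = 6.330 × cos(18.6°) = 6 m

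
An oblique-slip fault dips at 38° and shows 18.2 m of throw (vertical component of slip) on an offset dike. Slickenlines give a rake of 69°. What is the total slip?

31.7 m

dip-slip = throw / sin(dip) = 18.2 / sin(38°) = 29.56 m
net slip = dip-slip / sin(rake) = 29.56 / sin(69°) = 31.7 m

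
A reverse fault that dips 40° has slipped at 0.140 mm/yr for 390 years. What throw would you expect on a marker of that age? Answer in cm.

3.51 cm

dip-slip = rate × time = 0.140 mm/yr × 390 years = 0.05460 m
throw = dip-slip × sin(dip) = 0.05460 × sin(40°) = 0.0351 m = 3.51 cm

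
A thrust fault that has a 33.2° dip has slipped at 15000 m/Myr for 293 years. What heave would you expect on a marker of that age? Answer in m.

dip-slip = rate × time = 15000 m/Myr × 293 years = 4.395 m
heave = dip-slip × cos(dip) = 4.395 × cos(33.2°) = 3.68 m

3.68 m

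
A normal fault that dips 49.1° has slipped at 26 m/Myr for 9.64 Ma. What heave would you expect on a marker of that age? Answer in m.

dip-slip = rate × time = 26 m/Myr × 9.64 Ma = 250.6 m
heave = dip-slip × cos(dip) = 250.6 × cos(49.1°) = 164 m

164 m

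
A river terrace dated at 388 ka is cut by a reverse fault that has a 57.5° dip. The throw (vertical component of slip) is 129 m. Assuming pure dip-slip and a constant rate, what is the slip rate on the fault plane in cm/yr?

dip-slip = throw / sin(dip) = 129 m / sin(57.5°) = 153 m
rate = 153 m / 388 ka = 0.000394 m/yr = 0.0394 cm/yr

0.0394 cm/yr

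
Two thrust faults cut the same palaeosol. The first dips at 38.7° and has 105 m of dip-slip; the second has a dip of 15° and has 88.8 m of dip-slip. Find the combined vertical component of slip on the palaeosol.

throw_A = 105 × sin(38.7°) = 65.65 m
throw_B = 88.8 × sin(15°) = 22.98 m
total = 65.65 + 22.98 = 88.6 m

88.6 m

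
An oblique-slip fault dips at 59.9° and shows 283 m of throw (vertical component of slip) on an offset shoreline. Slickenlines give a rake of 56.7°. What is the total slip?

391 m

dip-slip = throw / sin(dip) = 283 / sin(59.9°) = 327.1 m
net slip = dip-slip / sin(rake) = 327.1 / sin(56.7°) = 391 m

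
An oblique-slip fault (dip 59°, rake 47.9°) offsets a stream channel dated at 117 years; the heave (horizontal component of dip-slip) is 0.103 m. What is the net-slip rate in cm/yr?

0.230 cm/yr

dip-slip = heave / cos(dip) = 0.103 / cos(59°) = 0.2000 m
net slip = dip-slip / sin(rake) = 0.2000 / sin(47.9°) = 0.2695 m
rate = 0.2695 m / 117 years = 0.00230 m/yr = 0.230 cm/yr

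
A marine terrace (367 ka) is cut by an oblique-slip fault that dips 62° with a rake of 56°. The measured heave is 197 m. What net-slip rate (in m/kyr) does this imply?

dip-slip = heave / cos(dip) = 197 / cos(62°) = 419.6 m
net slip = dip-slip / sin(rake) = 419.6 / sin(56°) = 506.2 m
rate = 506.2 m / 367 ka = 0.00138 m/yr = 1.38 m/kyr

1.38 m/kyr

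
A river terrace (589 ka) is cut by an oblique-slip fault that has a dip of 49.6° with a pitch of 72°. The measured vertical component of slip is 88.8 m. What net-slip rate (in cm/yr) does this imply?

0.0208 cm/yr

dip-slip = throw / sin(dip) = 88.8 / sin(49.6°) = 116.6 m
net slip = dip-slip / sin(rake) = 116.6 / sin(72°) = 122.6 m
rate = 122.6 m / 589 ka = 0.000208 m/yr = 0.0208 cm/yr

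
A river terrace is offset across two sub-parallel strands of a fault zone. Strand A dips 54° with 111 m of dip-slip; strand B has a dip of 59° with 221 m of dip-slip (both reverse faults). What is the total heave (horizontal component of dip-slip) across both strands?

179 m

heave_A = 111 × cos(54°) = 65.24 m
heave_B = 221 × cos(59°) = 113.8 m
total = 65.24 + 113.8 = 179 m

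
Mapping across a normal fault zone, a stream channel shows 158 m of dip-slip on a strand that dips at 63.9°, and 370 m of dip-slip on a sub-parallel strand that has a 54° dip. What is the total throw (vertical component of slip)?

throw_A = 158 × sin(63.9°) = 141.9 m
throw_B = 370 × sin(54°) = 299.3 m
total = 141.9 + 299.3 = 441 m

441 m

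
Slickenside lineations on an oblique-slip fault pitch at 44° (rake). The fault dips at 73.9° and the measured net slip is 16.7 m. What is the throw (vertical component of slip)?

dip-slip = net slip × sin(rake) = 16.7 m × sin(44°) = 11.60 m
throw = dip-slip × sin(dip) = 11.60 × sin(73.9°) = 11.1 m

11.1 m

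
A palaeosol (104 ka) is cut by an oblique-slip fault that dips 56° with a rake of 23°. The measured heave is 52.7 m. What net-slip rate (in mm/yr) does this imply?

2.32 mm/yr

dip-slip = heave / cos(dip) = 52.7 / cos(56°) = 94.24 m
net slip = dip-slip / sin(rake) = 94.24 / sin(23°) = 241.2 m
rate = 241.2 m / 104 ka = 0.00232 m/yr = 2.32 mm/yr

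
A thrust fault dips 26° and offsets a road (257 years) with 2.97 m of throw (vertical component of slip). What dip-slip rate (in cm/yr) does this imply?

dip-slip = throw / sin(dip) = 2.97 m / sin(26°) = 6.775 m
rate = 6.775 m / 257 years = 0.0264 m/yr = 2.64 cm/yr

2.64 cm/yr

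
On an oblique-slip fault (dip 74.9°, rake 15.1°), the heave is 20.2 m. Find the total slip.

dip-slip = heave / cos(dip) = 20.2 / cos(74.9°) = 77.54 m
net slip = dip-slip / sin(rake) = 77.54 / sin(15.1°) = 298 m

298 m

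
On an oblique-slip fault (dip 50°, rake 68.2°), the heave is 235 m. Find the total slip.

dip-slip = heave / cos(dip) = 235 / cos(50°) = 365.6 m
net slip = dip-slip / sin(rake) = 365.6 / sin(68.2°) = 394 m

394 m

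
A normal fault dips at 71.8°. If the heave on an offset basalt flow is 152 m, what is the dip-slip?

dip-slip = heave / cos(dip) = 152 / cos(71.8°) = 487 m

487 m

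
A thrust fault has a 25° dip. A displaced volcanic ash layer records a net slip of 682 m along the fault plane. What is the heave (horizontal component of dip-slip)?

618 m

heave = dip-slip × cos(dip) = 682 m × cos(25°) = 618 m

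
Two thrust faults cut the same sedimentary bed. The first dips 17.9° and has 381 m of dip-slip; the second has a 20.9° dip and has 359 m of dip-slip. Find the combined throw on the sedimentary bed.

throw_A = 381 × sin(17.9°) = 117.1 m
throw_B = 359 × sin(20.9°) = 128.1 m
total = 117.1 + 128.1 = 245 m

245 m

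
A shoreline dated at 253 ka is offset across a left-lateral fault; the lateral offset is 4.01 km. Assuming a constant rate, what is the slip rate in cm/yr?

1.58 cm/yr

rate = 4.01 km / 253 ka = 0.0158 m/yr = 1.58 cm/yr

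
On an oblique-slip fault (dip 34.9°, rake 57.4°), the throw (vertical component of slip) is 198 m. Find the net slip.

411 m

dip-slip = throw / sin(dip) = 198 / sin(34.9°) = 346.1 m
net slip = dip-slip / sin(rake) = 346.1 / sin(57.4°) = 411 m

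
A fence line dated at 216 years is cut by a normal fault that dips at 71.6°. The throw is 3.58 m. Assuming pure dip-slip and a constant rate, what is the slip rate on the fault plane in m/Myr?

dip-slip = throw / sin(dip) = 3.58 m / sin(71.6°) = 3.773 m
rate = 3.773 m / 216 years = 0.0175 m/yr = 17500 m/Myr

17500 m/Myr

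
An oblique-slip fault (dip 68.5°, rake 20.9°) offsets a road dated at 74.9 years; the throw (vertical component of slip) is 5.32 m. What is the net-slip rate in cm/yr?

dip-slip = throw / sin(dip) = 5.32 / sin(68.5°) = 5.718 m
net slip = dip-slip / sin(rake) = 5.718 / sin(20.9°) = 16.03 m
rate = 16.03 m / 74.9 years = 0.214 m/yr = 21.4 cm/yr

21.4 cm/yr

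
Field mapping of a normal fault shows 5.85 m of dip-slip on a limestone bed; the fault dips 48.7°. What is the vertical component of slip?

4.39 m

throw = dip-slip × sin(dip) = 5.85 m × sin(48.7°) = 4.39 m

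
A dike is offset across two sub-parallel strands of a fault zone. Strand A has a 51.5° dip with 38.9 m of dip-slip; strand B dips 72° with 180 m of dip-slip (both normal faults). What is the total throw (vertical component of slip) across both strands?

throw_A = 38.9 × sin(51.5°) = 30.44 m
throw_B = 180 × sin(72°) = 171.2 m
total = 30.44 + 171.2 = 202 m

202 m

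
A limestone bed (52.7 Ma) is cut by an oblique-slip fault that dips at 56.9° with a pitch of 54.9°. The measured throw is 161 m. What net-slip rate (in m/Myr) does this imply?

dip-slip = throw / sin(dip) = 161 / sin(56.9°) = 192.2 m
net slip = dip-slip / sin(rake) = 192.2 / sin(54.9°) = 234.9 m
rate = 234.9 m / 52.7 Ma = 0.00000446 m/yr = 4.46 m/Myr

4.46 m/Myr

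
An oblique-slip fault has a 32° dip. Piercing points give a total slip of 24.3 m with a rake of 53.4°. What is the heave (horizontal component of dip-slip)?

16.5 m

dip-slip = net slip × sin(rake) = 24.3 m × sin(53.4°) = 19.51 m
heave = dip-slip × cos(dip) = 19.51 × cos(32°) = 16.5 m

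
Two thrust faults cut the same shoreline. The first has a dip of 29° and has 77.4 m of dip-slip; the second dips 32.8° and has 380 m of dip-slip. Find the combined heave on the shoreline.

heave_A = 77.4 × cos(29°) = 67.70 m
heave_B = 380 × cos(32.8°) = 319.4 m
total = 67.70 + 319.4 = 387 m

387 m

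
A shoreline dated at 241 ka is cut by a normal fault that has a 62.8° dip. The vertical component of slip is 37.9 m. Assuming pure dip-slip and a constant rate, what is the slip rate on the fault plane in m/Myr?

177 m/Myr

dip-slip = throw / sin(dip) = 37.9 m / sin(62.8°) = 42.61 m
rate = 42.61 m / 241 ka = 0.000177 m/yr = 177 m/Myr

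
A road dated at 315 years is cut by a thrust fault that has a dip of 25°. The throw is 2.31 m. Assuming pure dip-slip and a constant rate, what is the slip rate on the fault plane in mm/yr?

17.4 mm/yr

dip-slip = throw / sin(dip) = 2.31 m / sin(25°) = 5.466 m
rate = 5.466 m / 315 years = 0.0174 m/yr = 17.4 mm/yr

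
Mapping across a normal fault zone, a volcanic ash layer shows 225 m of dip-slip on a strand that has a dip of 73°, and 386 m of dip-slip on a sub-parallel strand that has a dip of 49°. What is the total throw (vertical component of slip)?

throw_A = 225 × sin(73°) = 215.2 m
throw_B = 386 × sin(49°) = 291.3 m
total = 215.2 + 291.3 = 506 m

506 m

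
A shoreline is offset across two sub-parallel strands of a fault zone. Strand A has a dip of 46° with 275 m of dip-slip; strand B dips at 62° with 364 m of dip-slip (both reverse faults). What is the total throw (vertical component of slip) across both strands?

519 m

throw_A = 275 × sin(46°) = 197.8 m
throw_B = 364 × sin(62°) = 321.4 m
total = 197.8 + 321.4 = 519 m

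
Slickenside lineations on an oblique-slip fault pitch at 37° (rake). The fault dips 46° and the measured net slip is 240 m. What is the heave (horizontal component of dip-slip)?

dip-slip = net slip × sin(rake) = 240 m × sin(37°) = 144.4 m
heave = dip-slip × cos(dip) = 144.4 × cos(46°) = 100 m

100 m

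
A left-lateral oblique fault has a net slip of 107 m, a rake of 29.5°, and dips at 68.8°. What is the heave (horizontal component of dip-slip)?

dip-slip = net slip × sin(rake) = 107 m × sin(29.5°) = 52.69 m
heave = dip-slip × cos(dip) = 52.69 × cos(68.8°) = 19.1 m

19.1 m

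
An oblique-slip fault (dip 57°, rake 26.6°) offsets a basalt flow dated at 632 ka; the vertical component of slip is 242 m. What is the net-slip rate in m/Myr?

1020 m/Myr

dip-slip = throw / sin(dip) = 242 / sin(57°) = 288.6 m
net slip = dip-slip / sin(rake) = 288.6 / sin(26.6°) = 644.4 m
rate = 644.4 m / 632 ka = 0.00102 m/yr = 1020 m/Myr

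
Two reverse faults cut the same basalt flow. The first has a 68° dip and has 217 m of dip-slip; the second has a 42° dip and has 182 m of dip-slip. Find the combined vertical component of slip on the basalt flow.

throw_A = 217 × sin(68°) = 201.2 m
throw_B = 182 × sin(42°) = 121.8 m
total = 201.2 + 121.8 = 323 m

323 m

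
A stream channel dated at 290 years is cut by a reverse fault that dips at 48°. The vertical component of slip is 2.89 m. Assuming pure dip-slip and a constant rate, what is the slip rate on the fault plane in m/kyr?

dip-slip = throw / sin(dip) = 2.89 m / sin(48°) = 3.889 m
rate = 3.889 m / 290 years = 0.0134 m/yr = 13.4 m/kyr

13.4 m/kyr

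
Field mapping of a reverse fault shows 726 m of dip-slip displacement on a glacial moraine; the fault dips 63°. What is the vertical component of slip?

throw = dip-slip × sin(dip) = 726 m × sin(63°) = 647 m

647 m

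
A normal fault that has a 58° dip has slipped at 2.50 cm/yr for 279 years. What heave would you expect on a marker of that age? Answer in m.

dip-slip = rate × time = 2.50 cm/yr × 279 years = 6.975 m
heave = dip-slip × cos(dip) = 6.975 × cos(58°) = 3.70 m

3.70 m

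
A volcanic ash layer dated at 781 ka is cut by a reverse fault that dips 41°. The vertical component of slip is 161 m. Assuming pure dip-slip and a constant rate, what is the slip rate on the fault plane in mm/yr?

dip-slip = throw / sin(dip) = 161 m / sin(41°) = 245.4 m
rate = 245.4 m / 781 ka = 0.000314 m/yr = 0.314 mm/yr

0.314 mm/yr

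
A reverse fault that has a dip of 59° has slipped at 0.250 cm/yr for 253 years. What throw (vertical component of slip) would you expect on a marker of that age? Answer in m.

0.542 m

dip-slip = rate × time = 0.250 cm/yr × 253 years = 0.6325 m
throw = dip-slip × sin(dip) = 0.6325 × sin(59°) = 0.542 m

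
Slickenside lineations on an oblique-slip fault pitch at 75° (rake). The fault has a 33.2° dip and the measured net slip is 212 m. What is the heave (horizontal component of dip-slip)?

171 m

dip-slip = net slip × sin(rake) = 212 m × sin(75°) = 204.8 m
heave = dip-slip × cos(dip) = 204.8 × cos(33.2°) = 171 m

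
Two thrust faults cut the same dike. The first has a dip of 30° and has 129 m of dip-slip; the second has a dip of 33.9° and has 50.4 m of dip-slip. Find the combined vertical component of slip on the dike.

92.6 m

throw_A = 129 × sin(30°) = 64.50 m
throw_B = 50.4 × sin(33.9°) = 28.11 m
total = 64.50 + 28.11 = 92.6 m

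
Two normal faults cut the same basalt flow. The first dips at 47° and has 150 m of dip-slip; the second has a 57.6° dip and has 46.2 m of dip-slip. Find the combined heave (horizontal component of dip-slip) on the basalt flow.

heave_A = 150 × cos(47°) = 102.3 m
heave_B = 46.2 × cos(57.6°) = 24.76 m
total = 102.3 + 24.76 = 127 m

127 m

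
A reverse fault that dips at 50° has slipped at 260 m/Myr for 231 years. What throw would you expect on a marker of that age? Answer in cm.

4.60 cm

dip-slip = rate × time = 260 m/Myr × 231 years = 0.06006 m
throw = dip-slip × sin(dip) = 0.06006 × sin(50°) = 0.0460 m = 4.60 cm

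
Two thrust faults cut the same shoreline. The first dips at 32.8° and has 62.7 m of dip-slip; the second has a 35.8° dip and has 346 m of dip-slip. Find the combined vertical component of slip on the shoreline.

236 m

throw_A = 62.7 × sin(32.8°) = 33.97 m
throw_B = 346 × sin(35.8°) = 202.4 m
total = 33.97 + 202.4 = 236 m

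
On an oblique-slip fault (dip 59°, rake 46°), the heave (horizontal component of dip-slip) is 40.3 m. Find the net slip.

dip-slip = heave / cos(dip) = 40.3 / cos(59°) = 78.25 m
net slip = dip-slip / sin(rake) = 78.25 / sin(46°) = 109 m

109 m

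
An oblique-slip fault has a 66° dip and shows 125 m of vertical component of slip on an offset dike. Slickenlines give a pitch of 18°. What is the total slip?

dip-slip = throw / sin(dip) = 125 / sin(66°) = 136.8 m
net slip = dip-slip / sin(rake) = 136.8 / sin(18°) = 443 m

443 m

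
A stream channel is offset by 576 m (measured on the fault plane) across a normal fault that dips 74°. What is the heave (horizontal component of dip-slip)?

heave = dip-slip × cos(dip) = 576 m × cos(74°) = 159 m

159 m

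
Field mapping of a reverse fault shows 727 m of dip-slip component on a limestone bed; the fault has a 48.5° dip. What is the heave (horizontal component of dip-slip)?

482 m

heave = dip-slip × cos(dip) = 727 m × cos(48.5°) = 482 m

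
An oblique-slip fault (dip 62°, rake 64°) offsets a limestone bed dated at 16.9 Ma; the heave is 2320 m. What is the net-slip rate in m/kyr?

0.325 m/kyr

dip-slip = heave / cos(dip) = 2320 / cos(62°) = 4942 m
net slip = dip-slip / sin(rake) = 4942 / sin(64°) = 5498 m
rate = 5498 m / 16.9 Ma = 0.000325 m/yr = 0.325 m/kyr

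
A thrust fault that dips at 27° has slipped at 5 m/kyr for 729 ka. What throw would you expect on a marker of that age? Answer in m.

1650 m

dip-slip = rate × time = 5 m/kyr × 729 ka = 3645 m
throw = dip-slip × sin(dip) = 3645 × sin(27°) = 1650 m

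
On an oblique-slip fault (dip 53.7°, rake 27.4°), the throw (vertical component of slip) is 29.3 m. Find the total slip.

dip-slip = throw / sin(dip) = 29.3 / sin(53.7°) = 36.36 m
net slip = dip-slip / sin(rake) = 36.36 / sin(27.4°) = 79 m

79 m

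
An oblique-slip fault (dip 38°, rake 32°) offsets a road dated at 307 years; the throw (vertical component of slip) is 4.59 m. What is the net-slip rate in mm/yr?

dip-slip = throw / sin(dip) = 4.59 / sin(38°) = 7.455 m
net slip = dip-slip / sin(rake) = 7.455 / sin(32°) = 14.07 m
rate = 14.07 m / 307 years = 0.0458 m/yr = 45.8 mm/yr

45.8 mm/yr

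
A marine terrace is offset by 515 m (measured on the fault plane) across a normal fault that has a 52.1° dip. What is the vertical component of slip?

throw = dip-slip × sin(dip) = 515 m × sin(52.1°) = 406 m

406 m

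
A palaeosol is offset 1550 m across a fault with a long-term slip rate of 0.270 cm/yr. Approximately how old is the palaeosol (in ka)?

age = offset / rate = 1550 m / (0.270 cm/yr) = 574000 yr = 574 ka

574 ka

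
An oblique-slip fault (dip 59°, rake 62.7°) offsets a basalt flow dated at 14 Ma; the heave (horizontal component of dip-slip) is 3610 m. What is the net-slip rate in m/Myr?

dip-slip = heave / cos(dip) = 3610 / cos(59°) = 7009 m
net slip = dip-slip / sin(rake) = 7009 / sin(62.7°) = 7888 m
rate = 7888 m / 14 Ma = 0.000563 m/yr = 563 m/Myr

563 m/Myr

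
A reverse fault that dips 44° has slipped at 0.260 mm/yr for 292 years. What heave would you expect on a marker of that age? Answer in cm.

5.46 cm

dip-slip = rate × time = 0.260 mm/yr × 292 years = 0.07592 m
heave = dip-slip × cos(dip) = 0.07592 × cos(44°) = 0.0546 m = 5.46 cm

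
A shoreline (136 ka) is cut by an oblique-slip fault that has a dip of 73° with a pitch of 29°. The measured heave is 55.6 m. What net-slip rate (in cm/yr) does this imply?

0.288 cm/yr

dip-slip = heave / cos(dip) = 55.6 / cos(73°) = 190.2 m
net slip = dip-slip / sin(rake) = 190.2 / sin(29°) = 392.3 m
rate = 392.3 m / 136 ka = 0.00288 m/yr = 0.288 cm/yr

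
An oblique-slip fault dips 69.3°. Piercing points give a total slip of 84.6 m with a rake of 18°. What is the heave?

9.24 m

dip-slip = net slip × sin(rake) = 84.6 m × sin(18°) = 26.14 m
heave = dip-slip × cos(dip) = 26.14 × cos(69.3°) = 9.24 m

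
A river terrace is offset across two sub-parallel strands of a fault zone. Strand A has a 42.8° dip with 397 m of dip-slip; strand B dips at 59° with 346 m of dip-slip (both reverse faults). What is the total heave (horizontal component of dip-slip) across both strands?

heave_A = 397 × cos(42.8°) = 291.3 m
heave_B = 346 × cos(59°) = 178.2 m
total = 291.3 + 178.2 = 469 m

469 m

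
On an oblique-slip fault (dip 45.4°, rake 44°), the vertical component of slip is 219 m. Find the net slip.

443 m

dip-slip = throw / sin(dip) = 219 / sin(45.4°) = 307.6 m
net slip = dip-slip / sin(rake) = 307.6 / sin(44°) = 443 m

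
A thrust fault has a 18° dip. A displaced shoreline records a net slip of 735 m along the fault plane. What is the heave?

heave = dip-slip × cos(dip) = 735 m × cos(18°) = 699 m

699 m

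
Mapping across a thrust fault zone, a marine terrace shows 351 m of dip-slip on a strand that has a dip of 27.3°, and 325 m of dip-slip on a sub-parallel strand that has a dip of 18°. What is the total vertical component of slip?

261 m

throw_A = 351 × sin(27.3°) = 161 m
throw_B = 325 × sin(18°) = 100.4 m
total = 161 + 100.4 = 261 m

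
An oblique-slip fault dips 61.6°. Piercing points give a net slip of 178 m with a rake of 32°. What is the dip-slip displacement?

94.3 m

dip-slip = net slip × sin(rake) = 178 m × sin(32°) = 94.3 m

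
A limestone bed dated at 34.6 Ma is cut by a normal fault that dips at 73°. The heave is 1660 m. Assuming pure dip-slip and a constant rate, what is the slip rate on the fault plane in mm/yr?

dip-slip = heave / cos(dip) = 1660 m / cos(73°) = 5678 m
rate = 5678 m / 34.6 Ma = 0.000164 m/yr = 0.164 mm/yr

0.164 mm/yr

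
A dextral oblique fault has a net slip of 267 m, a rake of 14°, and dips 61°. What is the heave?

dip-slip = net slip × sin(rake) = 267 m × sin(14°) = 64.59 m
heave = dip-slip × cos(dip) = 64.59 × cos(61°) = 31.3 m

31.3 m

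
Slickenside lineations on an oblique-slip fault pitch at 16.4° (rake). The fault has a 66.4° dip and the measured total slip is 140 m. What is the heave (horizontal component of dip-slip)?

15.8 m

dip-slip = net slip × sin(rake) = 140 m × sin(16.4°) = 39.53 m
heave = dip-slip × cos(dip) = 39.53 × cos(66.4°) = 15.8 m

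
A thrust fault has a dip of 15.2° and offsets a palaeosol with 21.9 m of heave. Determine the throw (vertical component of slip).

throw = heave × tan(dip) = 21.9 × tan(15.2°) = 5.95 m

5.95 m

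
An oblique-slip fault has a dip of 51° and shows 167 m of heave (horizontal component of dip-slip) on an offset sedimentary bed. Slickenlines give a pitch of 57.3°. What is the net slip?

dip-slip = heave / cos(dip) = 167 / cos(51°) = 265.4 m
net slip = dip-slip / sin(rake) = 265.4 / sin(57.3°) = 315 m

315 m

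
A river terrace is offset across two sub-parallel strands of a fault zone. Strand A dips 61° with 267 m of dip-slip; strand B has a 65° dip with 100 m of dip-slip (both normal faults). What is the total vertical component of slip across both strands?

324 m

throw_A = 267 × sin(61°) = 233.5 m
throw_B = 100 × sin(65°) = 90.63 m
total = 233.5 + 90.63 = 324 m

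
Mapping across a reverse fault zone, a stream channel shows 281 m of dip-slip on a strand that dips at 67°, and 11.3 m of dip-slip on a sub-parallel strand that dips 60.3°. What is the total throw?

throw_A = 281 × sin(67°) = 258.7 m
throw_B = 11.3 × sin(60.3°) = 9.816 m
total = 258.7 + 9.816 = 268 m

268 m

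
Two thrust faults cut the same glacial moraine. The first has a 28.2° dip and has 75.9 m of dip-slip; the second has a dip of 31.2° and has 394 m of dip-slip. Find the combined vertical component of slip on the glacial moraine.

240 m

throw_A = 75.9 × sin(28.2°) = 35.87 m
throw_B = 394 × sin(31.2°) = 204.1 m
total = 35.87 + 204.1 = 240 m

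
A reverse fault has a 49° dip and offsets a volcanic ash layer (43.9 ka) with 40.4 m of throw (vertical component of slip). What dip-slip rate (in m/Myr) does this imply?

1220 m/Myr

dip-slip = throw / sin(dip) = 40.4 m / sin(49°) = 53.53 m
rate = 53.53 m / 43.9 ka = 0.00122 m/yr = 1220 m/Myr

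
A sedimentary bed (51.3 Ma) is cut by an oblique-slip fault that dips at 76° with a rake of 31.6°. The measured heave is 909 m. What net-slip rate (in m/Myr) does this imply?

140 m/Myr

dip-slip = heave / cos(dip) = 909 / cos(76°) = 3757 m
net slip = dip-slip / sin(rake) = 3757 / sin(31.6°) = 7171 m
rate = 7171 m / 51.3 Ma = 0.000140 m/yr = 140 m/Myr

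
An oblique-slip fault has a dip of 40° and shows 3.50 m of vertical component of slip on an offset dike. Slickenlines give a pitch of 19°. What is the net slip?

16.7 m

dip-slip = throw / sin(dip) = 3.50 / sin(40°) = 5.445 m
net slip = dip-slip / sin(rake) = 5.445 / sin(19°) = 16.7 m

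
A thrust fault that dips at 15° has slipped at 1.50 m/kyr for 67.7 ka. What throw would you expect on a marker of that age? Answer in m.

26.3 m

dip-slip = rate × time = 1.50 m/kyr × 67.7 ka = 101.5 m
throw = dip-slip × sin(dip) = 101.5 × sin(15°) = 26.3 m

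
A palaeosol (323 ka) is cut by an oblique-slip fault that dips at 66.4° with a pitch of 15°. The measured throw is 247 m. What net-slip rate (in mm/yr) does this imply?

dip-slip = throw / sin(dip) = 247 / sin(66.4°) = 269.5 m
net slip = dip-slip / sin(rake) = 269.5 / sin(15°) = 1041 m
rate = 1041 m / 323 ka = 0.00322 m/yr = 3.22 mm/yr

3.22 mm/yr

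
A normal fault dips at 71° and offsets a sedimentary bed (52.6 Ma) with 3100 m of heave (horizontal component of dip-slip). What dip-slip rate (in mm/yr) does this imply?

dip-slip = heave / cos(dip) = 3100 m / cos(71°) = 9522 m
rate = 9522 m / 52.6 Ma = 0.000181 m/yr = 0.181 mm/yr

0.181 mm/yr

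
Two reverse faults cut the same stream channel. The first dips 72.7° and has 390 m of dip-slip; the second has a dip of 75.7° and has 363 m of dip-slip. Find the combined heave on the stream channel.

heave_A = 390 × cos(72.7°) = 116 m
heave_B = 363 × cos(75.7°) = 89.66 m
total = 116 + 89.66 = 206 m

206 m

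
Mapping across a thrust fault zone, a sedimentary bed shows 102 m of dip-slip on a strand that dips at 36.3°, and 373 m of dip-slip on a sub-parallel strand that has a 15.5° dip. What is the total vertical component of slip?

160 m

throw_A = 102 × sin(36.3°) = 60.39 m
throw_B = 373 × sin(15.5°) = 99.68 m
total = 60.39 + 99.68 = 160 m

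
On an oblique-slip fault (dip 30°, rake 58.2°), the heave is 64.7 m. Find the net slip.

dip-slip = heave / cos(dip) = 64.7 / cos(30°) = 74.71 m
net slip = dip-slip / sin(rake) = 74.71 / sin(58.2°) = 87.9 m

87.9 m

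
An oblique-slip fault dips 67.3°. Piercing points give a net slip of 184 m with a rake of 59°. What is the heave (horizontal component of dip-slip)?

60.9 m

dip-slip = net slip × sin(rake) = 184 m × sin(59°) = 157.7 m
heave = dip-slip × cos(dip) = 157.7 × cos(67.3°) = 60.9 m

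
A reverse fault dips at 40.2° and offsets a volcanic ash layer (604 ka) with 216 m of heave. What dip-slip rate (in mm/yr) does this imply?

0.468 mm/yr

dip-slip = heave / cos(dip) = 216 m / cos(40.2°) = 282.8 m
rate = 282.8 m / 604 ka = 0.000468 m/yr = 0.468 mm/yr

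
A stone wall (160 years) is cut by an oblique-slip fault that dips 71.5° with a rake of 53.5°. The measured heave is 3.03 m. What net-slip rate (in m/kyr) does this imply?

74.2 m/kyr

dip-slip = heave / cos(dip) = 3.03 / cos(71.5°) = 9.549 m
net slip = dip-slip / sin(rake) = 9.549 / sin(53.5°) = 11.88 m
rate = 11.88 m / 160 years = 0.0742 m/yr = 74.2 m/kyr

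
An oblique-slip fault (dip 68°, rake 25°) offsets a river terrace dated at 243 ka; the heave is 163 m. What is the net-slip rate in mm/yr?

4.24 mm/yr

dip-slip = heave / cos(dip) = 163 / cos(68°) = 435.1 m
net slip = dip-slip / sin(rake) = 435.1 / sin(25°) = 1030 m
rate = 1030 m / 243 ka = 0.00424 m/yr = 4.24 mm/yr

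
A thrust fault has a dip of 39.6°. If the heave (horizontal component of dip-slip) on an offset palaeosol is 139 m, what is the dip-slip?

dip-slip = heave / cos(dip) = 139 / cos(39.6°) = 180 m

180 m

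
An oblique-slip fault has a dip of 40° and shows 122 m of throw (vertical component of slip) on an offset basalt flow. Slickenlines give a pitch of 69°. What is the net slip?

dip-slip = throw / sin(dip) = 122 / sin(40°) = 189.8 m
net slip = dip-slip / sin(rake) = 189.8 / sin(69°) = 203 m

203 m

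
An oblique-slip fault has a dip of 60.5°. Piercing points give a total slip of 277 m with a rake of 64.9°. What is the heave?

dip-slip = net slip × sin(rake) = 277 m × sin(64.9°) = 250.8 m
heave = dip-slip × cos(dip) = 250.8 × cos(60.5°) = 124 m

124 m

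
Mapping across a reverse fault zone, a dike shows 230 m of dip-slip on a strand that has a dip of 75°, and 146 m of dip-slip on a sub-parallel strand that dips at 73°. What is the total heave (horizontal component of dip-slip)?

heave_A = 230 × cos(75°) = 59.53 m
heave_B = 146 × cos(73°) = 42.69 m
total = 59.53 + 42.69 = 102 m

102 m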